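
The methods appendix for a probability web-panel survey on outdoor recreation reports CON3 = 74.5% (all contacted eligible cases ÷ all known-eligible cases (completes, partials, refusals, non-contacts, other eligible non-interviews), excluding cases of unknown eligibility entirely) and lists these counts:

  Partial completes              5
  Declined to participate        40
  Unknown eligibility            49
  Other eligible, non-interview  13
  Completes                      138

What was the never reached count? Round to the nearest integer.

Top = 138 + 5 + 40 + 13 = 196
CON3 = 196 / D = 0.745
D = 196 / 0.745 = 263.1
Other denominator terms total 196
never reached = 263.1 − 196 ≈ 67

67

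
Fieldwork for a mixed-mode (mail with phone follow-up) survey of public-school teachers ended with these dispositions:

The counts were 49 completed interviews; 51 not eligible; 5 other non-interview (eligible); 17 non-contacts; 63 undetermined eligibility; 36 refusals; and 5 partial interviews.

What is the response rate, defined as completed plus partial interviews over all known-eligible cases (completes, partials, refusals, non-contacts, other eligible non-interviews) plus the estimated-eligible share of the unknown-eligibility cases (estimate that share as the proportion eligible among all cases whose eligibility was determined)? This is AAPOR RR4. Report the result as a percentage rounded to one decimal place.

34.8%

Top → 49 + 5 = 54
Eligible (known) → 49 + 5 + 36 + 17 + 5 = 112
e = 112 / (112 + 51) = 112 / 163 = 0.6871
e × U → 0.6871 × 63 = 43.29
Base → 112 + 43.29 = 155.29
RR4 = 54 / 155.29 = 0.3477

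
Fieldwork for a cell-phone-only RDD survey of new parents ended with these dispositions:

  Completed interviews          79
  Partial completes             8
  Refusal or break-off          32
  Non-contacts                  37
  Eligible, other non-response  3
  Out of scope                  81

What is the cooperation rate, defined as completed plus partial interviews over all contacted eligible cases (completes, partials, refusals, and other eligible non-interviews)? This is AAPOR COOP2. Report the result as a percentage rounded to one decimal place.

71.3%

Num → 79 + 8 = 87
Base → 79 + 8 + 32 + 3 = 122
COOP2 = 87 / 122 = 0.7131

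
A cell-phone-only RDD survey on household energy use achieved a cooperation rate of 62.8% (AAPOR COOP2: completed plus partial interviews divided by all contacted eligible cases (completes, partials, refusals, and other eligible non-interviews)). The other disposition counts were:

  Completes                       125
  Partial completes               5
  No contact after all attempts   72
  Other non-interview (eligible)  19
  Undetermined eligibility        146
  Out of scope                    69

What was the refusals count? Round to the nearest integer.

58

Numerator = 125 + 5 = 130
COOP2 = 130 / D = 0.628
D = 130 / 0.628 = 207.0
Rest of base = 149
refusals = 207.0 − 149 ≈ 58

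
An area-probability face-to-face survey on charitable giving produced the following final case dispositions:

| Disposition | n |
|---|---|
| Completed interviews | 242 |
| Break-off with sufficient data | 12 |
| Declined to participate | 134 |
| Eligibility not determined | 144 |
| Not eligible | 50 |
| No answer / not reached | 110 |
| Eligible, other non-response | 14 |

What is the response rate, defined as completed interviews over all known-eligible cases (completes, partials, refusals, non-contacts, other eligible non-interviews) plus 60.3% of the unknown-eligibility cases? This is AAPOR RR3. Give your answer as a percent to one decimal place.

40.4%

Num: 242
Eligible (known): 242 + 12 + 134 + 110 + 14 = 512
Estimated eligible among unknowns: 0.6030 × 144 = 86.83
Denom: 512 + 86.83 = 598.83
RR3 = 242 / 598.83 = 0.4041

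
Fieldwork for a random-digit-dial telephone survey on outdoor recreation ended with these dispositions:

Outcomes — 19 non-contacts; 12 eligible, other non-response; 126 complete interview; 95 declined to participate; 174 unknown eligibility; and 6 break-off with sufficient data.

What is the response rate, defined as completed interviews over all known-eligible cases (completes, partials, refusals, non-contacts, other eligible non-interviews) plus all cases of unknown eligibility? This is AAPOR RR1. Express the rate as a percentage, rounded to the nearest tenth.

Numerator = 126
Base = 126 + 6 + 95 + 19 + 12 + 174 = 432
RR1 = 126 / 432 = 0.2917

29.2%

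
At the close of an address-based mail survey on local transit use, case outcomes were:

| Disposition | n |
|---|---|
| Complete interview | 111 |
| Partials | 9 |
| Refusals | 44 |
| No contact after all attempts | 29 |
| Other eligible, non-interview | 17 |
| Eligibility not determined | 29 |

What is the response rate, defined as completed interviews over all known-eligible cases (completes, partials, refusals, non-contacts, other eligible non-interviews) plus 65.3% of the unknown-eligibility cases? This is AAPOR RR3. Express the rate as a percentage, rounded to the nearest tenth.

Numerator → 111
Known eligible → 111 + 9 + 44 + 29 + 17 = 210
Eligible share of unknowns → 0.6530 × 29 = 18.94
Denom → 210 + 18.94 = 228.94
RR3 = 111 / 228.94 = 0.4848

48.5%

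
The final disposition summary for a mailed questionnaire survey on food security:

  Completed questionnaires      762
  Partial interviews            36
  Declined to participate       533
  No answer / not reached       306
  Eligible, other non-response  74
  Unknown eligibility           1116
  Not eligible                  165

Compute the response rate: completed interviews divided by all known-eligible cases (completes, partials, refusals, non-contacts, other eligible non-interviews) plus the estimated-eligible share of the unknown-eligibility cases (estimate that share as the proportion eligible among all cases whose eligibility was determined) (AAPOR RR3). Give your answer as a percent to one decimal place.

27.9%

Numerator = 762
Determined eligible = 762 + 36 + 533 + 306 + 74 = 1711
e = 1711 / (1711 + 165) = 1711 / 1876 = 0.9120
Eligible share of unknowns = 0.9120 × 1116 = 1017.79
Denom = 1711 + 1017.79 = 2728.79
RR3 = 762 / 2728.79 = 0.2792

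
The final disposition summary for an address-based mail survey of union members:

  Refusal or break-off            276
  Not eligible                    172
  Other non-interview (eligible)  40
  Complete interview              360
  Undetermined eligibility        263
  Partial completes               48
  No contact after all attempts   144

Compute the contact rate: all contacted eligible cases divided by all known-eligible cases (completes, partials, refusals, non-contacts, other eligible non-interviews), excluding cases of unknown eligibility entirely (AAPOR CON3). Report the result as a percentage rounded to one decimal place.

Numerator: 360 + 48 + 276 + 40 = 724
Base: 360 + 48 + 276 + 144 + 40 = 868
CON3 = 724 / 868 = 0.8341

83.4%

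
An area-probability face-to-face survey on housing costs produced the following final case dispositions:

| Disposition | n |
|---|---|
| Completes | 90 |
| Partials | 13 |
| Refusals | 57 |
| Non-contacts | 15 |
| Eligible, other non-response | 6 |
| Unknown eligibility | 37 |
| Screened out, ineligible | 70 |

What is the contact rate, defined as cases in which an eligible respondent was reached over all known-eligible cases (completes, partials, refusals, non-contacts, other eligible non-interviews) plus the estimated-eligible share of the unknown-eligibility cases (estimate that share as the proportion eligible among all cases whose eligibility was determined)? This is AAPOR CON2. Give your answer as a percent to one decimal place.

79.9%

Num: 90 + 13 + 57 + 6 = 166
Eligible (known): 90 + 13 + 57 + 15 + 6 = 181
e = 181 / (181 + 70) = 181 / 251 = 0.7211
e × U: 0.7211 × 37 = 26.68
Denom: 181 + 26.68 = 207.68
CON2 = 166 / 207.68 = 0.7993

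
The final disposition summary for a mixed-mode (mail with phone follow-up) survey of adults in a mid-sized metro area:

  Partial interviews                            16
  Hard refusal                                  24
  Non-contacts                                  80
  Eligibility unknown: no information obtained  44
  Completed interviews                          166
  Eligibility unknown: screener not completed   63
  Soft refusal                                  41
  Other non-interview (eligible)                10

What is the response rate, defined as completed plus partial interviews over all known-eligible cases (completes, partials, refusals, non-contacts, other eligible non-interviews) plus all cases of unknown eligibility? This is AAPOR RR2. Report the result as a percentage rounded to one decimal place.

Refusals = 24 + 41 = 65
Unknown eligibility = 63 + 44 = 107
Top: 166 + 16 = 182
Denom: 166 + 16 + 65 + 80 + 10 + 107 = 444
RR2 = 182 / 444 = 0.4099

41.0%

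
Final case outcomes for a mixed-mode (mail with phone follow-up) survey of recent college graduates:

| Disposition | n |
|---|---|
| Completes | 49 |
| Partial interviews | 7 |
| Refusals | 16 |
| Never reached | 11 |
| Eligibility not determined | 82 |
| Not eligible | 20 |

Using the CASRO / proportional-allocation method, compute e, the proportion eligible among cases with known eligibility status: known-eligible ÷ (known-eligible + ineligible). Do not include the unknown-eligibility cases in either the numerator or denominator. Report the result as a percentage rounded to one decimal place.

Determined eligible: 49 + 7 + 16 + 11 = 83
e = 83 / (83 + 20) = 83 / 103 = 0.8058

80.6%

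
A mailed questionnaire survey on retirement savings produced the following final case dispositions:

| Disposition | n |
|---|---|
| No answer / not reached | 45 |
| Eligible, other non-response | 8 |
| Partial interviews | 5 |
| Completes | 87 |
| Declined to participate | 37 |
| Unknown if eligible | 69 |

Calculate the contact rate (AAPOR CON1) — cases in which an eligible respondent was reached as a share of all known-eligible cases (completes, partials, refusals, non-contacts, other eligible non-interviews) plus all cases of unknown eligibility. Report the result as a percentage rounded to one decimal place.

Numerator = 87 + 5 + 37 + 8 = 137
Denominator = 87 + 5 + 37 + 45 + 8 + 69 = 251
CON1 = 137 / 251 = 0.5458

54.6%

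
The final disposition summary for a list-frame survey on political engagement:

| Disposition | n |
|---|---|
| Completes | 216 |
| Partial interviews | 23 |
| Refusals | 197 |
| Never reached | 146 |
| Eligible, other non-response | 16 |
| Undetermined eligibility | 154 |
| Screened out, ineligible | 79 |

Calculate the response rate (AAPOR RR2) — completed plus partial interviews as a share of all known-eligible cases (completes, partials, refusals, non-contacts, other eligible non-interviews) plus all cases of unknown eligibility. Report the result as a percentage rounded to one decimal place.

Numerator = 216 + 23 = 239
Base = 216 + 23 + 197 + 146 + 16 + 154 = 752
RR2 = 239 / 752 = 0.3178

31.8%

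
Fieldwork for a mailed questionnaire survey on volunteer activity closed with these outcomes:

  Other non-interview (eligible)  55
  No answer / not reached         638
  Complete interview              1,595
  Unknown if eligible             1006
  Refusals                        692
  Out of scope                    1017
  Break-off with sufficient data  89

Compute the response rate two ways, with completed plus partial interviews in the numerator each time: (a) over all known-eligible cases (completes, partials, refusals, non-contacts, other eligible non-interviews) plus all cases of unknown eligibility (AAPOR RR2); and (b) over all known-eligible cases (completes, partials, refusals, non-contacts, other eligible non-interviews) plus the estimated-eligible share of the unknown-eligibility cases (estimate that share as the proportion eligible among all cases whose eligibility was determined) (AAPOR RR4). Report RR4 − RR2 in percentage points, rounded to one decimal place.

2.7

Top = 1595 + 89 = 1684
Base = 1595 + 89 + 692 + 638 + 55 + 1006 = 4075
RR2 = 1684 / 4075 = 0.4133
Known eligible = 1595 + 89 + 692 + 638 + 55 = 3069
e = 3069 / (3069 + 1017) = 3069 / 4086 = 0.7511
e × U = 0.7511 × 1006 = 755.61
Base = 3069 + 755.61 = 3824.61
RR4 = 1684 / 3824.61 = 0.4403
Difference = 44.03 − 41.33 = 2.70 percentage points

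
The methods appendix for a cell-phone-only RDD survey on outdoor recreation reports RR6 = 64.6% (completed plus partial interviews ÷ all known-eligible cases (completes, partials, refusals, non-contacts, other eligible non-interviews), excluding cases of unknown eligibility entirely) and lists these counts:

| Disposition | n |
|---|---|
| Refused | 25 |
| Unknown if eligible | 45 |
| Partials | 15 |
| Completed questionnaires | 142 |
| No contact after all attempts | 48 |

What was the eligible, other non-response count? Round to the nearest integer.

13

Num: 142 + 15 = 157
RR6 = 157 / D = 0.646
D = 157 / 0.646 = 243.0
Remaining denominator categories sum to 230
eligible, other non-response = 243.0 − 230 ≈ 13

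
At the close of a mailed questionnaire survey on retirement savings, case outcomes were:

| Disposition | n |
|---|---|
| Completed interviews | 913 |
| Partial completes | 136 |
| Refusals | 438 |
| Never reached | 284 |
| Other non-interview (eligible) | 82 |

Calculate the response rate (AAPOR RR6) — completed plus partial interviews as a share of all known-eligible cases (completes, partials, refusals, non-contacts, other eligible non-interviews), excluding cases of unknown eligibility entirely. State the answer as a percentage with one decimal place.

Num → 913 + 136 = 1049
Base → 913 + 136 + 438 + 284 + 82 = 1853
RR6 = 1049 / 1853 = 0.5661

56.6%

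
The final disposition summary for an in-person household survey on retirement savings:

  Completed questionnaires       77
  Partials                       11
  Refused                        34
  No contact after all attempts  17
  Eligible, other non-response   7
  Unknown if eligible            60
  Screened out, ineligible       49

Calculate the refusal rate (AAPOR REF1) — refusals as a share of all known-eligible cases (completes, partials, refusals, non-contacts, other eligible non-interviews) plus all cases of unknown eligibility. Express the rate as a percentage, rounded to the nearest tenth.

16.5%

Top → 34
Denominator → 77 + 11 + 34 + 17 + 7 + 60 = 206
REF1 = 34 / 206 = 0.1650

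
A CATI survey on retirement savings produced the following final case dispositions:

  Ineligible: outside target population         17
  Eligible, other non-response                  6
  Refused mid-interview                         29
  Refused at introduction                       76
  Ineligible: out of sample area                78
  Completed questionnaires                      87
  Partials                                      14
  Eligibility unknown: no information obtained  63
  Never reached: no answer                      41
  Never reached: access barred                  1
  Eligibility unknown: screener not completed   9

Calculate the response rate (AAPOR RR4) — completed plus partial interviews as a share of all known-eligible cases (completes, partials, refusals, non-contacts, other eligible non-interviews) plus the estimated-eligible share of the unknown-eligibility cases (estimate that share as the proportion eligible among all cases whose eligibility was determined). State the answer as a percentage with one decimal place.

Refusal or break-off = 76 + 29 = 105
No answer / not reached = 41 + 1 = 42
Unknown eligibility = 9 + 63 = 72
Screened out, ineligible = 17 + 78 = 95
Numerator → 87 + 14 = 101
Eligible (known) → 87 + 14 + 105 + 42 + 6 = 254
e = 254 / (254 + 95) = 254 / 349 = 0.7278
e × U → 0.7278 × 72 = 52.40
Denominator → 254 + 52.40 = 306.40
RR4 = 101 / 306.40 = 0.3296

33.0%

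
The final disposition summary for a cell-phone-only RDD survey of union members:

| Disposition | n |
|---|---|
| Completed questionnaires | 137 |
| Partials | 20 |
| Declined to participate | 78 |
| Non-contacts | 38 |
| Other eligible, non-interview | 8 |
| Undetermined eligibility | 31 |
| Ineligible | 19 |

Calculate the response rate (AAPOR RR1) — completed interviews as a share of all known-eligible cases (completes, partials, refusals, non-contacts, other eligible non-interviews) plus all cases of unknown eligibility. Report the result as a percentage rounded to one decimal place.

Top: 137
Denominator: 137 + 20 + 78 + 38 + 8 + 31 = 312
RR1 = 137 / 312 = 0.4391

43.9%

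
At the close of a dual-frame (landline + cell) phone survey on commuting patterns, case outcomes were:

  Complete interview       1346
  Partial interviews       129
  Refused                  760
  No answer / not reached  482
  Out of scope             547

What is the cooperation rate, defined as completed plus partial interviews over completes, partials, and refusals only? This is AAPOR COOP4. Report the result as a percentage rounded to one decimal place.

66.0%

Num → 1346 + 129 = 1475
Denom → 1346 + 129 + 760 = 2235
COOP4 = 1475 / 2235 = 0.6600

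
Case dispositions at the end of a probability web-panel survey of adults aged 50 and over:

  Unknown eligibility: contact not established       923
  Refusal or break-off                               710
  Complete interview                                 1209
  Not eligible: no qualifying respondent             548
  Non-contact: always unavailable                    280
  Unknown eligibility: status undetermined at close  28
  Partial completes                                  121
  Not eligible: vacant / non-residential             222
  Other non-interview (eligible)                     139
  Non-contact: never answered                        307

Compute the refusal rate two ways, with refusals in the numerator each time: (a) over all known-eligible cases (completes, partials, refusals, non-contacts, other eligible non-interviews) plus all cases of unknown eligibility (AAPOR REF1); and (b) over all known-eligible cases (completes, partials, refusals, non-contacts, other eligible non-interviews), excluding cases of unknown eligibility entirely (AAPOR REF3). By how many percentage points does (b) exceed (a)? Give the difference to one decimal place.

6.6

Non-contacts = 307 + 280 = 587
Unknown if eligible = 923 + 28 = 951
Ineligible = 548 + 222 = 770
Num: 710
Denom: 1209 + 121 + 710 + 587 + 139 + 951 = 3717
REF1 = 710 / 3717 = 0.1910
Denom: 1209 + 121 + 710 + 587 + 139 = 2766
REF3 = 710 / 2766 = 0.2567
Difference = 25.67 − 19.10 = 6.57 percentage points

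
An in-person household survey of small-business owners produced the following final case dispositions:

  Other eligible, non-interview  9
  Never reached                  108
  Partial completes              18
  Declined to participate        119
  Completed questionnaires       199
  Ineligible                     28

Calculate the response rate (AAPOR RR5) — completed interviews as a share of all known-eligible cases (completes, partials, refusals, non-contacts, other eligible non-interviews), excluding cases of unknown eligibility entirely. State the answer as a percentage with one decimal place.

Top: 199
Denom: 199 + 18 + 119 + 108 + 9 = 453
RR5 = 199 / 453 = 0.4393

43.9%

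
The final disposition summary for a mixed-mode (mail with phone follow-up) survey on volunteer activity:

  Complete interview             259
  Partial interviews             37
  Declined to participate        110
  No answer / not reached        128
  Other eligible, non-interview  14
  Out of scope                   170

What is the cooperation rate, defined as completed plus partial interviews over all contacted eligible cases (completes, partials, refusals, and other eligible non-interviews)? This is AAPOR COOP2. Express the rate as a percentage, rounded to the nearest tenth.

Top → 259 + 37 = 296
Base → 259 + 37 + 110 + 14 = 420
COOP2 = 296 / 420 = 0.7048

70.5%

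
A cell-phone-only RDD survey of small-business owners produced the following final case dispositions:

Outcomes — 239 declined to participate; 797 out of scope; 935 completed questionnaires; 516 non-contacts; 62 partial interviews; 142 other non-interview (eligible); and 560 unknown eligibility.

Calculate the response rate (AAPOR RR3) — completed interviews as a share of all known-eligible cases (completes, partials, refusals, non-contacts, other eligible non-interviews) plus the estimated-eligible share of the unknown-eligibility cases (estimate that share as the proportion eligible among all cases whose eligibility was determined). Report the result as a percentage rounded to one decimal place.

40.9%

Top = 935
Known eligible = 935 + 62 + 239 + 516 + 142 = 1894
e = 1894 / (1894 + 797) = 1894 / 2691 = 0.7038
Eligible share of unknowns = 0.7038 × 560 = 394.13
Base = 1894 + 394.13 = 2288.13
RR3 = 935 / 2288.13 = 0.4086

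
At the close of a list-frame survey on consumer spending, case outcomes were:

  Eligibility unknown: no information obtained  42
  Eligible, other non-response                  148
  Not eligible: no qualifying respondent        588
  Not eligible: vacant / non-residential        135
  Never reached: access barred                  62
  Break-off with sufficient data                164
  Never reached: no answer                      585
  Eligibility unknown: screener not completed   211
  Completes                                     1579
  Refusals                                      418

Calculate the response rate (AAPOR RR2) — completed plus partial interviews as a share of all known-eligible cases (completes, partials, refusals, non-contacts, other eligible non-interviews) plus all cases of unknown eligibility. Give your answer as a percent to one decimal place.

No contact after all attempts = 585 + 62 = 647
Unknown if eligible = 211 + 42 = 253
Not eligible = 588 + 135 = 723
Num = 1579 + 164 = 1743
Denominator = 1579 + 164 + 418 + 647 + 148 + 253 = 3209
RR2 = 1743 / 3209 = 0.5432

54.3%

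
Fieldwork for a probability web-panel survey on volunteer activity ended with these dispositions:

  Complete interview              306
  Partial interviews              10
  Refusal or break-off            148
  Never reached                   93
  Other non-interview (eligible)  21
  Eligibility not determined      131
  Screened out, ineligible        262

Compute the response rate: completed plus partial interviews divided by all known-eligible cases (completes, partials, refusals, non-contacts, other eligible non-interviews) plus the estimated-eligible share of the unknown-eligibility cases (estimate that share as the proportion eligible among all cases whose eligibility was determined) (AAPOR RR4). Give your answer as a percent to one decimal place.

Top → 306 + 10 = 316
Known eligible → 306 + 10 + 148 + 93 + 21 = 578
e = 578 / (578 + 262) = 578 / 840 = 0.6881
Eligible share of unknowns → 0.6881 × 131 = 90.14
Denom → 578 + 90.14 = 668.14
RR4 = 316 / 668.14 = 0.4730

47.3%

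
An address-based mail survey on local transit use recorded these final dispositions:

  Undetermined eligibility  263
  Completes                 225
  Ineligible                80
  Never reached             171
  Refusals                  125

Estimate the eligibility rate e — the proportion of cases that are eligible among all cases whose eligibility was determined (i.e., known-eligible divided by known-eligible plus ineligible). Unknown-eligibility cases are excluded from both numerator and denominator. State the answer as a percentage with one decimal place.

86.7%

Known eligible = 225 + 125 + 171 = 521
e = 521 / (521 + 80) = 521 / 601 = 0.8669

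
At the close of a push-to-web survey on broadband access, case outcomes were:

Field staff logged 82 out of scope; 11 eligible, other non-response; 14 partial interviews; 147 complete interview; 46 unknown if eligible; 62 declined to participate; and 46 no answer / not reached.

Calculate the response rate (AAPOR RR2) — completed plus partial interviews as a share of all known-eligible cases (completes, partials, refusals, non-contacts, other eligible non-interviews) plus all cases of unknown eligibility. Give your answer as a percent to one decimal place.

Numerator: 147 + 14 = 161
Denominator: 147 + 14 + 62 + 46 + 11 + 46 = 326
RR2 = 161 / 326 = 0.4939

49.4%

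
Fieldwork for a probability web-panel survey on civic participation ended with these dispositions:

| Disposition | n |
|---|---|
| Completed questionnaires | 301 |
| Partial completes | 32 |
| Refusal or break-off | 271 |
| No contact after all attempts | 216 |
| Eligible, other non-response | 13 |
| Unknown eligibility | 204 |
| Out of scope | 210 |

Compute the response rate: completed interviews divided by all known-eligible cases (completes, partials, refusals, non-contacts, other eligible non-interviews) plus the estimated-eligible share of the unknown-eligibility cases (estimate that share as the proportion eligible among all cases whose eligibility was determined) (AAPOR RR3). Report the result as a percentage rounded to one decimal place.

30.2%

Num → 301
Determined eligible → 301 + 32 + 271 + 216 + 13 = 833
e = 833 / (833 + 210) = 833 / 1043 = 0.7987
Estimated eligible among unknowns → 0.7987 × 204 = 162.93
Base → 833 + 162.93 = 995.93
RR3 = 301 / 995.93 = 0.3022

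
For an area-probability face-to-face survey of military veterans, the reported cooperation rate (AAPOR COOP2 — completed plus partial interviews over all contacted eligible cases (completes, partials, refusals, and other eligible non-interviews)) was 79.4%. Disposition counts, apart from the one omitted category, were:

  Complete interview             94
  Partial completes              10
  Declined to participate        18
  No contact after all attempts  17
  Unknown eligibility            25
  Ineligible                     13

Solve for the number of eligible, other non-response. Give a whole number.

9

Top = 94 + 10 = 104
COOP2 = 104 / D = 0.794
D = 104 / 0.794 = 131.0
Remaining denominator categories sum to 122
eligible, other non-response = 131.0 − 122 ≈ 9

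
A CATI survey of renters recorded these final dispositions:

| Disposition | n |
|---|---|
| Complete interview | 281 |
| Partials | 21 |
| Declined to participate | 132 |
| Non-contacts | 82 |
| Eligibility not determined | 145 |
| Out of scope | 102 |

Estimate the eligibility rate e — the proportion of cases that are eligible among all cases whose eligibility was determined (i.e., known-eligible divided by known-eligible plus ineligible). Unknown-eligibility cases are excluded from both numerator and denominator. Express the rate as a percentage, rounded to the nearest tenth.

83.5%

Known eligible: 281 + 21 + 132 + 82 = 516
e = 516 / (516 + 102) = 516 / 618 = 0.8350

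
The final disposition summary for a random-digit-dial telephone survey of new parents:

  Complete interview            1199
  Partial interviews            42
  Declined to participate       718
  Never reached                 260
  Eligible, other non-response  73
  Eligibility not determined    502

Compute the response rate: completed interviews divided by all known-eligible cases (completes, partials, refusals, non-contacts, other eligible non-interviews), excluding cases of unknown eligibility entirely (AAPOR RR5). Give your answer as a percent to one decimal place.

Top = 1199
Denom = 1199 + 42 + 718 + 260 + 73 = 2292
RR5 = 1199 / 2292 = 0.5231

52.3%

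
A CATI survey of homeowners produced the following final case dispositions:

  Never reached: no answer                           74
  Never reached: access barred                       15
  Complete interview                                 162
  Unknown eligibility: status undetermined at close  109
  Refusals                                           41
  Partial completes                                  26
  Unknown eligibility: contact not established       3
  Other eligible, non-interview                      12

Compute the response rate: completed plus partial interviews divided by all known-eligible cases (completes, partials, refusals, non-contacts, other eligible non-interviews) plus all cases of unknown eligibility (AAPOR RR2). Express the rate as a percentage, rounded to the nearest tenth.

42.5%

Never reached = 74 + 15 = 89
Unknown eligibility = 3 + 109 = 112
Numerator: 162 + 26 = 188
Base: 162 + 26 + 41 + 89 + 12 + 112 = 442
RR2 = 188 / 442 = 0.4253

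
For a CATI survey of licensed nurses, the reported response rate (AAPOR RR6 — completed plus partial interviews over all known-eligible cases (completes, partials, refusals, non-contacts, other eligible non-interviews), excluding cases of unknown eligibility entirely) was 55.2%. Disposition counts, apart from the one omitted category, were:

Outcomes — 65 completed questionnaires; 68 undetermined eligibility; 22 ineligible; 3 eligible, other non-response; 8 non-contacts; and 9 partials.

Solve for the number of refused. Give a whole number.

Num = 65 + 9 = 74
RR6 = 74 / D = 0.552
D = 74 / 0.552 = 134.1
Other denominator terms total 85
refused = 134.1 − 85 ≈ 49

49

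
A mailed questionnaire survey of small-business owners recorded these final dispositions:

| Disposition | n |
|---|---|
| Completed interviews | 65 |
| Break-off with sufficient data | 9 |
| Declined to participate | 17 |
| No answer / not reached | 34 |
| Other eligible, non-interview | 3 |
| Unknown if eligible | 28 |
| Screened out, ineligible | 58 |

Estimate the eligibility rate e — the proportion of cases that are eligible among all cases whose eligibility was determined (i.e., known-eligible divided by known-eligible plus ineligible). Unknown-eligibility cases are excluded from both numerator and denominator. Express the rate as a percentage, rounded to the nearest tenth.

Eligible (known) → 65 + 9 + 17 + 34 + 3 = 128
e = 128 / (128 + 58) = 128 / 186 = 0.6882

68.8%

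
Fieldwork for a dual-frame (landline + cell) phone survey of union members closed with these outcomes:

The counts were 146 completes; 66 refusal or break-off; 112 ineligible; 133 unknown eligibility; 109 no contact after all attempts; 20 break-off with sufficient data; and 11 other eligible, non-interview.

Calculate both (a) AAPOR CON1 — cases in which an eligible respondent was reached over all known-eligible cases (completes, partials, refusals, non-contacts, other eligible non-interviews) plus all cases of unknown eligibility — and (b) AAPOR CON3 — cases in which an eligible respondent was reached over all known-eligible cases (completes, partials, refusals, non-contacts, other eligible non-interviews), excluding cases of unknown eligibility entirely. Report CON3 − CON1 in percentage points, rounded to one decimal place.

Top = 146 + 20 + 66 + 11 = 243
Base = 146 + 20 + 66 + 109 + 11 + 133 = 485
CON1 = 243 / 485 = 0.5010
Base = 146 + 20 + 66 + 109 + 11 = 352
CON3 = 243 / 352 = 0.6903
Difference = 69.03 − 50.10 = 18.93 percentage points

18.9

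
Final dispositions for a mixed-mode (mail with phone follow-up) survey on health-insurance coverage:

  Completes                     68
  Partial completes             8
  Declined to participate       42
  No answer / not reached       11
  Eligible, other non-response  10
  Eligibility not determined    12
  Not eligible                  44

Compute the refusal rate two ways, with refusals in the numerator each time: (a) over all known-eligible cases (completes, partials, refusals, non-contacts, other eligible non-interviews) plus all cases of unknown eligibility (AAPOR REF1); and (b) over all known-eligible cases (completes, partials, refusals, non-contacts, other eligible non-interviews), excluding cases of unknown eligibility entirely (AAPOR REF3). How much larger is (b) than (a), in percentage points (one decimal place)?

2.4

Numerator → 42
Denominator → 68 + 8 + 42 + 11 + 10 + 12 = 151
REF1 = 42 / 151 = 0.2781
Denominator → 68 + 8 + 42 + 11 + 10 = 139
REF3 = 42 / 139 = 0.3022
Difference = 30.22 − 27.81 = 2.41 percentage points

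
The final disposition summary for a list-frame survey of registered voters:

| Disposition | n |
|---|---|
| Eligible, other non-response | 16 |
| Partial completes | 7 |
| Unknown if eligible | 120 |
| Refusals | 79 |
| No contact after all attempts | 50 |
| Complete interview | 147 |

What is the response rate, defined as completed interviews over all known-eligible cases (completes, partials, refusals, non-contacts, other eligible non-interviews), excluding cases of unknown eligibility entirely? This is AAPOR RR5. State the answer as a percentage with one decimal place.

Numerator → 147
Denominator → 147 + 7 + 79 + 50 + 16 = 299
RR5 = 147 / 299 = 0.4916

49.2%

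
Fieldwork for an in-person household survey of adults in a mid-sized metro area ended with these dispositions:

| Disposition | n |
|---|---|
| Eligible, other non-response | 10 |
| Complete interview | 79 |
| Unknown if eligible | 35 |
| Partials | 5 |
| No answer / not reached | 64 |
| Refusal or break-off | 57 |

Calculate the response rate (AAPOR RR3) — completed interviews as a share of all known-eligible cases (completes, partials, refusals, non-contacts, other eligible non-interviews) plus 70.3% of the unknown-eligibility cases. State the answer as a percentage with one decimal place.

Numerator: 79
Eligible (known): 79 + 5 + 57 + 64 + 10 = 215
Eligible share of unknowns: 0.7030 × 35 = 24.60
Base: 215 + 24.60 = 239.60
RR3 = 79 / 239.60 = 0.3297

33.0%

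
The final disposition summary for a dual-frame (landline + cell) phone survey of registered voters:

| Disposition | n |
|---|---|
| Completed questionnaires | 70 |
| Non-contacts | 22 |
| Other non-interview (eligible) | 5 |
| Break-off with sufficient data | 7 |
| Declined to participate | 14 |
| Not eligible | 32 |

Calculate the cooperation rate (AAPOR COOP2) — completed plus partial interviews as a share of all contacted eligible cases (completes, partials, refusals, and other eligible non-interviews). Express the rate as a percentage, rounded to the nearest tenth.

Numerator → 70 + 7 = 77
Base → 70 + 7 + 14 + 5 = 96
COOP2 = 77 / 96 = 0.8021

80.2%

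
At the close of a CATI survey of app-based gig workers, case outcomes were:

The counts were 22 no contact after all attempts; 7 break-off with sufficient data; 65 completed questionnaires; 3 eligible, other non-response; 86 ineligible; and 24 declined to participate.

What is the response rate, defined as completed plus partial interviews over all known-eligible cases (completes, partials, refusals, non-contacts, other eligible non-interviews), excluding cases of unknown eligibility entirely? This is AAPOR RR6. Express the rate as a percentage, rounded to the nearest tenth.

Numerator = 65 + 7 = 72
Denom = 65 + 7 + 24 + 22 + 3 = 121
RR6 = 72 / 121 = 0.5950

59.5%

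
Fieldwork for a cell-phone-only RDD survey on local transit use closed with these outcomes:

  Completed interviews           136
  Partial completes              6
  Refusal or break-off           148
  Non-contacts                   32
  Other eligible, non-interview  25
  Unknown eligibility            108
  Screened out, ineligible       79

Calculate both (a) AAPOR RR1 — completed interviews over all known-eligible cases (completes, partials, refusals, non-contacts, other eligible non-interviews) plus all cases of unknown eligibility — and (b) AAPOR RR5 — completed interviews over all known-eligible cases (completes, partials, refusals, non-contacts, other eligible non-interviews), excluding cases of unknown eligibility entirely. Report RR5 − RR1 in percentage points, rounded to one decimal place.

9.3

Numerator: 136
Denominator: 136 + 6 + 148 + 32 + 25 + 108 = 455
RR1 = 136 / 455 = 0.2989
Denominator: 136 + 6 + 148 + 32 + 25 = 347
RR5 = 136 / 347 = 0.3919
Difference = 39.19 − 29.89 = 9.30 percentage points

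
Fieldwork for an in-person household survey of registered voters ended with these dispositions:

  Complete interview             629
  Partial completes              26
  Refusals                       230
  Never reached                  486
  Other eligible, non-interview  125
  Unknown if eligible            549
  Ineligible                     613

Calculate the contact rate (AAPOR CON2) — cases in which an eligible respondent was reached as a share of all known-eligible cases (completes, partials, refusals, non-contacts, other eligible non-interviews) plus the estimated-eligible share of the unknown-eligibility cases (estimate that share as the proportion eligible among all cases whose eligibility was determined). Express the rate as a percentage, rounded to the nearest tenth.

Numerator: 629 + 26 + 230 + 125 = 1010
Known eligible: 629 + 26 + 230 + 486 + 125 = 1496
e = 1496 / (1496 + 613) = 1496 / 2109 = 0.7093
Eligible share of unknowns: 0.7093 × 549 = 389.41
Denominator: 1496 + 389.41 = 1885.41
CON2 = 1010 / 1885.41 = 0.5357

53.6%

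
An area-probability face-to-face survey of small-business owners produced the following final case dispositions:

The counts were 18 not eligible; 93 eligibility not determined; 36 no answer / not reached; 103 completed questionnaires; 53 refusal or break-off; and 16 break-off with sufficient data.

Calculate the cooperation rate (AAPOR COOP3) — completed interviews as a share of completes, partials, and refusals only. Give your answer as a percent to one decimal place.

59.9%

Top: 103
Denom: 103 + 16 + 53 = 172
COOP3 = 103 / 172 = 0.5988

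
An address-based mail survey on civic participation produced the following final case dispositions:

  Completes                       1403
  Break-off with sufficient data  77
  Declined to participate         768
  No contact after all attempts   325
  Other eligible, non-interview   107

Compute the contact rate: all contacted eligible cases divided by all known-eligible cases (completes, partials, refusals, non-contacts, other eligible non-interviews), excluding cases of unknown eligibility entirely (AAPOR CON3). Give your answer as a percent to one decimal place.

Numerator: 1403 + 77 + 768 + 107 = 2355
Base: 1403 + 77 + 768 + 325 + 107 = 2680
CON3 = 2355 / 2680 = 0.8787

87.9%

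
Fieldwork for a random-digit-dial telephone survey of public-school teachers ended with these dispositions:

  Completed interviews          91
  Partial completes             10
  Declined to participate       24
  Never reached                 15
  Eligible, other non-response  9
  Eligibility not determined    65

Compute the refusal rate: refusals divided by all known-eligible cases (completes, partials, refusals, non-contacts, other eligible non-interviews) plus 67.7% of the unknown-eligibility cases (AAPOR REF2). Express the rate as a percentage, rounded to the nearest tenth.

Numerator: 24
Known eligible: 91 + 10 + 24 + 15 + 9 = 149
Estimated eligible among unknowns: 0.6770 × 65 = 44.01
Base: 149 + 44.01 = 193.01
REF2 = 24 / 193.01 = 0.1243

12.4%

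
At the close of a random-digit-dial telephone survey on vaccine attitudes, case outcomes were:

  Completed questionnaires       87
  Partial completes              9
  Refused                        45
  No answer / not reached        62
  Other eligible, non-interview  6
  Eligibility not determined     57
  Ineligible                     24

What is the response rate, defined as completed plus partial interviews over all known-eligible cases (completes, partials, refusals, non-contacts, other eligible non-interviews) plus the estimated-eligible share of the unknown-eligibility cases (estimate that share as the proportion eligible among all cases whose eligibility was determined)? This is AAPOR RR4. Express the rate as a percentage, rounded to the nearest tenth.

36.9%

Numerator = 87 + 9 = 96
Eligible (known) = 87 + 9 + 45 + 62 + 6 = 209
e = 209 / (209 + 24) = 209 / 233 = 0.8970
Estimated eligible among unknowns = 0.8970 × 57 = 51.13
Denom = 209 + 51.13 = 260.13
RR4 = 96 / 260.13 = 0.3690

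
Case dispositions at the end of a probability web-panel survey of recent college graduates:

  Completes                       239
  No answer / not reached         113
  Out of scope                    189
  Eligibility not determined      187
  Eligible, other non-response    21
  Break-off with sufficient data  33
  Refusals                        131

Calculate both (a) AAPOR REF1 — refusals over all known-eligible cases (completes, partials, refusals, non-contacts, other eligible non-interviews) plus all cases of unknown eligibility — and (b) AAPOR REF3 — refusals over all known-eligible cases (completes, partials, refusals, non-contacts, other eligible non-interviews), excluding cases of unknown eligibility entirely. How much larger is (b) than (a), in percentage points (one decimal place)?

Top = 131
Denom = 239 + 33 + 131 + 113 + 21 + 187 = 724
REF1 = 131 / 724 = 0.1809
Denom = 239 + 33 + 131 + 113 + 21 = 537
REF3 = 131 / 537 = 0.2439
Difference = 24.39 − 18.09 = 6.30 percentage points

6.3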